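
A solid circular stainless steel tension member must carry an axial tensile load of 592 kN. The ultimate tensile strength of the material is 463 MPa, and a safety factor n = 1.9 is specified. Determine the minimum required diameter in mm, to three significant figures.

Allowable stress σ_allow = 463/1.9 = 243.7 MPa.
Required area A = F/σ_allow = 592000/243.7 = 2429 mm².
A = πd²/4 → d = √(4A/π) = 55.62 mm.

d = 55.6 mm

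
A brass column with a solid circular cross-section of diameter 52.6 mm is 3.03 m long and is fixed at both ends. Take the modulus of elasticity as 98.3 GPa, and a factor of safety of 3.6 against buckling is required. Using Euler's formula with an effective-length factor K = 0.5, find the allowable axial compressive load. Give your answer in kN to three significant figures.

I = πd⁴/64 = π×52.6⁴/64 = 375800 mm⁴.
Effective length L_e = KL = 0.5×3.03 m = 1515 mm.
Euler critical load P_cr = π²EI/L_e² = π²×98300×375800/1515² = 158800 N.
P_allow = P_cr/n = 158800/3.6 = 44120 N.

P_allow = 44.1 kN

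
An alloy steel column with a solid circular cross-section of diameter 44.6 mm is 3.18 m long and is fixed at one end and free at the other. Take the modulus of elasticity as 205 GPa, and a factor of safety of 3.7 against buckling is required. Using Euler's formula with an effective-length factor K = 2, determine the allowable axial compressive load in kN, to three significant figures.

I = πd⁴/64 = π×44.6⁴/64 = 194200 mm⁴.
Effective length L_e = KL = 2×3.18 m = 6360 mm.
Euler critical load P_cr = π²EI/L_e² = π²×205000×194200/6360² = 9715 N.
P_allow = P_cr/n = 9715/3.7 = 2626 N.

P_allow = 2.63 kN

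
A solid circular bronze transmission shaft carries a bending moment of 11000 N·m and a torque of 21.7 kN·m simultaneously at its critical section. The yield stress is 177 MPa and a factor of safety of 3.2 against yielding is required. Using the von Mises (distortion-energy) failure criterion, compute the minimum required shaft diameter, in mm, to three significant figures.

d = 159 mm

σ_allow = σ_y/n = 177/3.2 = 55.31 MPa.
For a solid shaft σ_b = 32M/(πd³) and τ = 16T/(πd³), so the von Mises stress is σ' = (16/πd³)·√(4M²+3T²).
√(4M²+3T²) = √(4×(1.100×10^7)² + 3×(2.170×10^7)²) = 4.355×10^7 N·mm.
d³ = 16×4.355×10^7/(π×55.31) = 4.010×10^6 mm³.
d = 158.9 mm.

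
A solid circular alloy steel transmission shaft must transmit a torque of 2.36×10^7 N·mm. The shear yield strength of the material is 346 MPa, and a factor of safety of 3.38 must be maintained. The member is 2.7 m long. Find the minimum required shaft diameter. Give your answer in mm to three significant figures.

d = 105 mm

Allowable shear stress τ_allow = 346/3.38 = 102.4 MPa.
For a solid shaft τ = 16T/(πd³), so d³ = 16T/(π τ_allow) = 16×2.3600×10^7/(π×102.4) = 1.174×10^6 mm³.
d = (1.174×10^6)^(1/3) = 105.5 mm.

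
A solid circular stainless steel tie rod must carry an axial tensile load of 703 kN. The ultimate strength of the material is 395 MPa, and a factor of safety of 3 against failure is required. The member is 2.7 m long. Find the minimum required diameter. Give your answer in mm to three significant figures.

d = 82.5 mm

Allowable stress σ_allow = 395/3 = 131.7 MPa.
Required area A = F/σ_allow = 703000/131.7 = 5339 mm².
A = πd²/4 → d = √(4A/π) = 82.45 mm.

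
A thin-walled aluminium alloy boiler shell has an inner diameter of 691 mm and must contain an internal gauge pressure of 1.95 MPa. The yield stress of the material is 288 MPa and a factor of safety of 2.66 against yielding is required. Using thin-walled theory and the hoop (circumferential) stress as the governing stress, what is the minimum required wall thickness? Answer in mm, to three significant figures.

σ_allow = 288/2.66 = 108.3 MPa.
Hoop stress σ_h = pD/(2t), so t = pD/(2σ_allow) = 1.95×691/(2×108.3) = 6.223 mm.

t = 6.22 mm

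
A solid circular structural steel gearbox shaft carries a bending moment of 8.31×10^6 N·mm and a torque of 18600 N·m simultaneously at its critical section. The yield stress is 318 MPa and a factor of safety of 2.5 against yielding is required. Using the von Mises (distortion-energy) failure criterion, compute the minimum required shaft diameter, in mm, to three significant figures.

d = 113 mm

σ_allow = σ_y/n = 318/2.5 = 127.2 MPa.
For a solid shaft σ_b = 32M/(πd³) and τ = 16T/(πd³), so the von Mises stress is σ' = (16/πd³)·√(4M²+3T²).
√(4M²+3T²) = √(4×(8.310×10^6)² + 3×(1.860×10^7)²) = 3.625×10^7 N·mm.
d³ = 16×3.625×10^7/(π×127.2) = 1.451×10^6 mm³.
d = 113.2 mm.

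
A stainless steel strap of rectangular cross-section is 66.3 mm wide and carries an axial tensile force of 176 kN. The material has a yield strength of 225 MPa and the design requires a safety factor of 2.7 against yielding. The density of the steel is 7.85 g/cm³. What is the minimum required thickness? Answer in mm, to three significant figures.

t = 31.9 mm

σ_allow = 225/2.7 = 83.33 MPa.
Required area A = F/σ_allow = 176000/83.33 = 2112 mm².
t = A/w = 2112/66.3 = 31.86 mm.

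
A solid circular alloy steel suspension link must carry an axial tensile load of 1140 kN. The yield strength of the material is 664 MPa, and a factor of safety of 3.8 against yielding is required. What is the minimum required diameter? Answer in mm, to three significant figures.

d = 91.1 mm

Allowable stress σ_allow = 664/3.8 = 174.7 MPa.
Required area A = F/σ_allow = 1140000/174.7 = 6524 mm².
A = πd²/4 → d = √(4A/π) = 91.14 mm.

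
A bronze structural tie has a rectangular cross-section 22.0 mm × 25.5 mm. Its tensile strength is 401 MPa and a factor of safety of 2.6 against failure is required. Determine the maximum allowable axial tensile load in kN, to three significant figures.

F_allow = 86.5 kN

σ_allow = 401/2.6 = 154.2 MPa.
A = 22.0×25.5 = 561.0 mm².
F_allow = σ_allow × A = 154.2×561.0 = 86520 N.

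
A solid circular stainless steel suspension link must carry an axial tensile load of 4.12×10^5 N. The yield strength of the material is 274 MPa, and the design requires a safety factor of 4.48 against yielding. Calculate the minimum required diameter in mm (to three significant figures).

Allowable stress σ_allow = 274/4.48 = 61.16 MPa.
Required area A = F/σ_allow = 412000/61.16 = 6736 mm².
A = πd²/4 → d = √(4A/π) = 92.61 mm.

d = 92.6 mm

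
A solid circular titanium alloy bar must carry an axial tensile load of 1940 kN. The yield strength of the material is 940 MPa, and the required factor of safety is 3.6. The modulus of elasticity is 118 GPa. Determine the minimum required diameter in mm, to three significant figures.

d = 97.3 mm

Allowable stress σ_allow = 940/3.6 = 261.1 MPa.
Required area A = F/σ_allow = 1940000/261.1 = 7430 mm².
A = πd²/4 → d = √(4A/π) = 97.26 mm.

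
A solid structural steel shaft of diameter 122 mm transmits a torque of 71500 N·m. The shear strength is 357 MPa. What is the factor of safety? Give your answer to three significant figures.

n = 1.78

τ = 16T/(πd³) = 16×7.1500×10^7/(π×122³) = 200.5 MPa.
n = τ_limit/τ = 357/200.5 = 1.780.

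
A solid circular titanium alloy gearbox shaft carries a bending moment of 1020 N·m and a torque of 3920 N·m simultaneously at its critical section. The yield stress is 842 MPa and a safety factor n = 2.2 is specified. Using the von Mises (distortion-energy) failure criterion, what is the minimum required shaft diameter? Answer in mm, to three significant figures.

σ_allow = σ_y/n = 842/2.2 = 382.7 MPa.
For a solid shaft σ_b = 32M/(πd³) and τ = 16T/(πd³), so the von Mises stress is σ' = (16/πd³)·√(4M²+3T²).
√(4M²+3T²) = √(4×(1.020×10^6)² + 3×(3.920×10^6)²) = 7.089×10^6 N·mm.
d³ = 16×7.089×10^6/(π×382.7) = 94340 mm³.
d = 45.52 mm.

d = 45.5 mm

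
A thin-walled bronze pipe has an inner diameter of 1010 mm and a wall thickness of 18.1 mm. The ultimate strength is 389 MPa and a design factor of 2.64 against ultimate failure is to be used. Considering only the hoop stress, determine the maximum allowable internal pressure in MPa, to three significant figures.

σ_allow = 389/2.64 = 147.3 MPa.
σ_h = pD/(2t) → p_allow = 2σ_allow t/D = 2×147.3×18.1/1010 = 5.281 MPa.

p_allow = 5.28 MPa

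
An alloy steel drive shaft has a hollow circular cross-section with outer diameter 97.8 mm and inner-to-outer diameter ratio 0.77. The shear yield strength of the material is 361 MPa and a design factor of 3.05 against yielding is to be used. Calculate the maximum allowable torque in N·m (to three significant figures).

τ_allow = 361/3.05 = 118.4 MPa.
For a hollow shaft T_allow = τ_allow·πd_o³(1−k⁴)/16 with 1−k⁴ = 0.6485, so πd_o³(1−k⁴)/16 = 119100 mm³.
T_allow = 118.4×119100 = 1.410×10^7 N·mm = 14100 N·m.

T_allow = 14100 N·m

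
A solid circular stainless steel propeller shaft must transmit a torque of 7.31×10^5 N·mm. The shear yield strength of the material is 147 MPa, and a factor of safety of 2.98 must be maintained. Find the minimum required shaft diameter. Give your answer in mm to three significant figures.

Allowable shear stress τ_allow = 147/2.98 = 49.33 MPa.
For a solid shaft τ = 16T/(πd³), so d³ = 16T/(π τ_allow) = 16×731000/(π×49.33) = 75470 mm³.
d = (75470)^(1/3) = 42.26 mm.

d = 42.3 mm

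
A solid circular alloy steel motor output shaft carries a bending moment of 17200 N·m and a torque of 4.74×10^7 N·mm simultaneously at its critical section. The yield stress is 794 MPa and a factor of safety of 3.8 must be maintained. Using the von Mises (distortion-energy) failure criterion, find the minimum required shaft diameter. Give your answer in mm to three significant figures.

σ_allow = σ_y/n = 794/3.8 = 208.9 MPa.
For a solid shaft σ_b = 32M/(πd³) and τ = 16T/(πd³), so the von Mises stress is σ' = (16/πd³)·√(4M²+3T²).
√(4M²+3T²) = √(4×(1.720×10^7)² + 3×(4.740×10^7)²) = 8.901×10^7 N·mm.
d³ = 16×8.901×10^7/(π×208.9) = 2.170×10^6 mm³.
d = 129.5 mm.

d = 129 mm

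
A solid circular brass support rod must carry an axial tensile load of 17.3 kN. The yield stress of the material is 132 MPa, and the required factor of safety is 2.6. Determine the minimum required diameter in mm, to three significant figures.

d = 20.8 mm

Allowable stress σ_allow = 132/2.6 = 50.77 MPa.
Required area A = F/σ_allow = 17300/50.77 = 340.8 mm².
A = πd²/4 → d = √(4A/π) = 20.83 mm.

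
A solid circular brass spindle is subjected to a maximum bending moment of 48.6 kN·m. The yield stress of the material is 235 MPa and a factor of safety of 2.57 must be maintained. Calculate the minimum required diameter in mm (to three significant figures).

d = 176 mm

σ_allow = 235/2.57 = 91.44 MPa.
For a solid circular section σ = 32M/(πd³), so d³ = 32M/(π σ_allow) = 32×4.8600×10^7/(π×91.44) = 5.414×10^6 mm³.
d = 175.6 mm.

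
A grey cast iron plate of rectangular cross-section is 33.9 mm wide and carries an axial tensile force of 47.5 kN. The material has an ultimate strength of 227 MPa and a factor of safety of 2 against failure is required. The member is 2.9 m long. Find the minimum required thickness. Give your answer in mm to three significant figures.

t = 12.3 mm

σ_allow = 227/2 = 113.5 MPa.
Required area A = F/σ_allow = 47500/113.5 = 418.5 mm².
t = A/w = 418.5/33.9 = 12.35 mm.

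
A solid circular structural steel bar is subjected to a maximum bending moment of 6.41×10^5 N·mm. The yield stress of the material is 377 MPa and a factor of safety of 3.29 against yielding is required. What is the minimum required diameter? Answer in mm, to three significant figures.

σ_allow = 377/3.29 = 114.6 MPa.
For a solid circular section σ = 32M/(πd³), so d³ = 32M/(π σ_allow) = 32×641000/(π×114.6) = 56980 mm³.
d = 38.48 mm.

d = 38.5 mm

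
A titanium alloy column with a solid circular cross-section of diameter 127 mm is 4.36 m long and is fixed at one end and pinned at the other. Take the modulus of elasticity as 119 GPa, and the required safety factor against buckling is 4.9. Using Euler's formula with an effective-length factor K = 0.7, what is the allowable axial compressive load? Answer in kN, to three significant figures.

P_allow = 329 kN

I = πd⁴/64 = π×127⁴/64 = 1.277×10^7 mm⁴.
Effective length L_e = KL = 0.7×4.36 m = 3052 mm.
Euler critical load P_cr = π²EI/L_e² = π²×119000×1.277×10^7/3052² = 1.610×10^6 N.
P_allow = P_cr/n = 1.610×10^6/4.9 = 328600 N.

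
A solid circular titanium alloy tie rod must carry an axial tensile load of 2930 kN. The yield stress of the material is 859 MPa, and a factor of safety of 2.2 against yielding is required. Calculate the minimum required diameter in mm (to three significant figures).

Allowable stress σ_allow = 859/2.2 = 390.5 MPa.
Required area A = F/σ_allow = 2930000/390.5 = 7504 mm².
A = πd²/4 → d = √(4A/π) = 97.75 mm.

d = 97.7 mm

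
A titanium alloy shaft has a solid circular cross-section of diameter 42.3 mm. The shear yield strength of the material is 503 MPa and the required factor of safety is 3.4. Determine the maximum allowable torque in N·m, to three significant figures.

T_allow = 2200 N·m

τ_allow = 503/3.4 = 147.9 MPa.
For a solid shaft T_allow = τ_allow·πd³/16; πd³/16 = π×42.3³/16 = 14860 mm³.
T_allow = 147.9×14860 = 2.199×10^6 N·mm = 2199 N·m.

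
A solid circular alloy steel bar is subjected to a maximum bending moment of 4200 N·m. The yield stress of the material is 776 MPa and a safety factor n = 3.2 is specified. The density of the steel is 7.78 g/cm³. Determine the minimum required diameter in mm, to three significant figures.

σ_allow = 776/3.2 = 242.5 MPa.
For a solid circular section σ = 32M/(πd³), so d³ = 32M/(π σ_allow) = 32×4200000/(π×242.5) = 176400 mm³.
d = 56.08 mm.

d = 56.1 mm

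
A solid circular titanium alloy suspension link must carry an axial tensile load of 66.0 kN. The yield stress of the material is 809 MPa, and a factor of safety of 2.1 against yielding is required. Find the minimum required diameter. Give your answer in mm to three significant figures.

d = 14.8 mm

Allowable stress σ_allow = 809/2.1 = 385.2 MPa.
Required area A = F/σ_allow = 66000/385.2 = 171.3 mm².
A = πd²/4 → d = √(4A/π) = 14.77 mm.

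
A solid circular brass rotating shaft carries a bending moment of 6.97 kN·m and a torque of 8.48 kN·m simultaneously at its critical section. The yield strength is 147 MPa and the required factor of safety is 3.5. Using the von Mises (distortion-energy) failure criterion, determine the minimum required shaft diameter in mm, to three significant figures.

σ_allow = σ_y/n = 147/3.5 = 42.00 MPa.
For a solid shaft σ_b = 32M/(πd³) and τ = 16T/(πd³), so the von Mises stress is σ' = (16/πd³)·√(4M²+3T²).
√(4M²+3T²) = √(4×(6.970×10^6)² + 3×(8.480×10^6)²) = 2.025×10^7 N·mm.
d³ = 16×2.025×10^7/(π×42.00) = 2.456×10^6 mm³.
d = 134.9 mm.

d = 135 mm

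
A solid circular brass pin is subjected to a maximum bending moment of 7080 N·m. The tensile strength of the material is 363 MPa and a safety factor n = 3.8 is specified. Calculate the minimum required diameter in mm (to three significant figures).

d = 91.1 mm

σ_allow = 363/3.8 = 95.53 MPa.
For a solid circular section σ = 32M/(πd³), so d³ = 32M/(π σ_allow) = 32×7080000/(π×95.53) = 754900 mm³.
d = 91.05 mm.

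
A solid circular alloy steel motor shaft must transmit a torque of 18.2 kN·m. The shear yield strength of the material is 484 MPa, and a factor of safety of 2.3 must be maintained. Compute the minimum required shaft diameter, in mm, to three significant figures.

d = 76.1 mm

Allowable shear stress τ_allow = 484/2.3 = 210.4 MPa.
For a solid shaft τ = 16T/(πd³), so d³ = 16T/(π τ_allow) = 16×1.8200×10^7/(π×210.4) = 440500 mm³.
d = (440500)^(1/3) = 76.09 mm.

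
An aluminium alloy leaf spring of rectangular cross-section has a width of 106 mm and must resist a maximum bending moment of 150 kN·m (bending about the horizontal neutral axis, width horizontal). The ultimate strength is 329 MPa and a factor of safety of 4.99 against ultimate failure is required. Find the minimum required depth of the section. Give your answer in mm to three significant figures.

σ_allow = 329/4.99 = 65.93 MPa.
For a rectangular section σ = 6M/(bh²), so h² = 6M/(b σ_allow) = 6×1.5000×10^8/(106×65.93) = 128800 mm².
h = 358.9 mm.

h = 359 mm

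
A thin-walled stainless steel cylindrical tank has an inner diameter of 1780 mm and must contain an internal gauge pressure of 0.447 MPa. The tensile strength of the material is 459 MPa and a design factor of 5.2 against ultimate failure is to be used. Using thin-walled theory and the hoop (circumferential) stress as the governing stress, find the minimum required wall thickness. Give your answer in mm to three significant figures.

σ_allow = 459/5.2 = 88.27 MPa.
Hoop stress σ_h = pD/(2t), so t = pD/(2σ_allow) = 0.447×1780/(2×88.27) = 4.507 mm.

t = 4.51 mm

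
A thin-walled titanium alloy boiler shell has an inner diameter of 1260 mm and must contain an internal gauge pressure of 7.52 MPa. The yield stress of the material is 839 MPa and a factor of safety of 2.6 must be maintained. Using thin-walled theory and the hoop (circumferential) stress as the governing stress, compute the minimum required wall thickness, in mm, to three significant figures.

t = 14.7 mm

σ_allow = 839/2.6 = 322.7 MPa.
Hoop stress σ_h = pD/(2t), so t = pD/(2σ_allow) = 7.52×1260/(2×322.7) = 14.68 mm.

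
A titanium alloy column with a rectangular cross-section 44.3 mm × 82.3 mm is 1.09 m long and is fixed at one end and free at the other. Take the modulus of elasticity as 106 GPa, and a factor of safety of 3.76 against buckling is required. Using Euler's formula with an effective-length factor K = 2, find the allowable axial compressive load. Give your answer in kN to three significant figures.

Buckling occurs about the weak axis: I_min = h·b³/12 = 82.3×44.3³/12 = 596300 mm⁴ (b = 44.3 mm is the smaller dimension).
Effective length L_e = KL = 2×1.09 m = 2180 mm.
Euler critical load P_cr = π²EI/L_e² = π²×106000×596300/2180² = 131300 N.
P_allow = P_cr/n = 131300/3.76 = 34910 N.

P_allow = 34.9 kN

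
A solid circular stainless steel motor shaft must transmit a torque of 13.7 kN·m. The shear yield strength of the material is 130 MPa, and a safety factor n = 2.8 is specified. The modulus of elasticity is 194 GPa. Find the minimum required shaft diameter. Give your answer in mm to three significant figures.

d = 115 mm

Allowable shear stress τ_allow = 130/2.8 = 46.43 MPa.
For a solid shaft τ = 16T/(πd³), so d³ = 16T/(π τ_allow) = 16×1.3700×10^7/(π×46.43) = 1.503×10^6 mm³.
d = (1.503×10^6)^(1/3) = 114.5 mm.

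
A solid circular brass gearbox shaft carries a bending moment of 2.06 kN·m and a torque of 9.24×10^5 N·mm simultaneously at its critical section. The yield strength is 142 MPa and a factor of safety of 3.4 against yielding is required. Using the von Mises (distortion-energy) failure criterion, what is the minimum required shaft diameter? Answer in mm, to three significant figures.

d = 81.4 mm

σ_allow = σ_y/n = 142/3.4 = 41.76 MPa.
For a solid shaft σ_b = 32M/(πd³) and τ = 16T/(πd³), so the von Mises stress is σ' = (16/πd³)·√(4M²+3T²).
√(4M²+3T²) = √(4×(2.060×10^6)² + 3×(924000)²) = 4.420×10^6 N·mm.
d³ = 16×4.420×10^6/(π×41.76) = 539000 mm³.
d = 81.38 mm.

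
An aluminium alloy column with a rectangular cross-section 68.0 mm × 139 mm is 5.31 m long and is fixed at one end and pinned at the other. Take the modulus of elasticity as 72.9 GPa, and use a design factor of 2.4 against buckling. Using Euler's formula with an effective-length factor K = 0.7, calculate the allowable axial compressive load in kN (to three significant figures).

Buckling occurs about the weak axis: I_min = h·b³/12 = 139×68.0³/12 = 3.642×10^6 mm⁴ (b = 68.0 mm is the smaller dimension).
Effective length L_e = KL = 0.7×5.31 m = 3717 mm.
Euler critical load P_cr = π²EI/L_e² = π²×72900×3.642×10^6/3717² = 189700 N.
P_allow = P_cr/n = 189700/2.4 = 79030 N.

P_allow = 79.0 kN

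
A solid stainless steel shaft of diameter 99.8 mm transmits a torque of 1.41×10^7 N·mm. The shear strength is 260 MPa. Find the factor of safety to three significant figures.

τ = 16T/(πd³) = 16×1.4100×10^7/(π×99.8³) = 72.24 MPa.
n = τ_limit/τ = 260/72.24 = 3.599.

n = 3.60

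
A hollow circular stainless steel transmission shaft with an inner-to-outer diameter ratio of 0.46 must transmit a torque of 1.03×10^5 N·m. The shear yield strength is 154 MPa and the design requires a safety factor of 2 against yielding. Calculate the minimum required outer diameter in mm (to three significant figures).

d_o = 192 mm

τ_allow = 154/2 = 77.00 MPa.
For a hollow shaft τ = 16T/[πd_o³(1−k⁴)] with k = 0.46, so 1−k⁴ = 0.9552.
d_o³ = 16T/[π τ_allow (1−k⁴)] = 16×1.0300×10^8/(π×77.00×0.9552) = 7.132×10^6 mm³.
d_o = 192.5 mm.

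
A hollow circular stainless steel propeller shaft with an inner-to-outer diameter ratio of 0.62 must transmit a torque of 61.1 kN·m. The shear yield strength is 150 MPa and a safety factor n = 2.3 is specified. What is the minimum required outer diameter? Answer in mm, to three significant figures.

τ_allow = 150/2.3 = 65.22 MPa.
For a hollow shaft τ = 16T/[πd_o³(1−k⁴)] with k = 0.62, so 1−k⁴ = 0.8522.
d_o³ = 16T/[π τ_allow (1−k⁴)] = 16×6.1100×10^7/(π×65.22×0.8522) = 5.599×10^6 mm³.
d_o = 177.6 mm.

d_o = 178 mm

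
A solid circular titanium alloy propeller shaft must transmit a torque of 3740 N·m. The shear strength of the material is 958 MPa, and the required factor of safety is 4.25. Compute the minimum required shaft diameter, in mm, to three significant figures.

Allowable shear stress τ_allow = 958/4.25 = 225.4 MPa.
For a solid shaft τ = 16T/(πd³), so d³ = 16T/(π τ_allow) = 16×3740000/(π×225.4) = 84500 mm³.
d = (84500)^(1/3) = 43.88 mm.

d = 43.9 mm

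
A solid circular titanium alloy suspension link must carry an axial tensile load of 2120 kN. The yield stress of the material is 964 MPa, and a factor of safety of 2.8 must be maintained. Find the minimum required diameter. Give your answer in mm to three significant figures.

Allowable stress σ_allow = 964/2.8 = 344.3 MPa.
Required area A = F/σ_allow = 2120000/344.3 = 6158 mm².
A = πd²/4 → d = √(4A/π) = 88.54 mm.

d = 88.5 mm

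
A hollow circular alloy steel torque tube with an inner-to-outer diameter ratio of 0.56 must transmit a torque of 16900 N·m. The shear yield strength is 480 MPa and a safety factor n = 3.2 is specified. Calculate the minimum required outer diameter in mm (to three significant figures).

τ_allow = 480/3.2 = 150.0 MPa.
For a hollow shaft τ = 16T/[πd_o³(1−k⁴)] with k = 0.56, so 1−k⁴ = 0.9017.
d_o³ = 16T/[π τ_allow (1−k⁴)] = 16×1.6900×10^7/(π×150.0×0.9017) = 636400 mm³.
d_o = 86.02 mm.

d_o = 86.0 mm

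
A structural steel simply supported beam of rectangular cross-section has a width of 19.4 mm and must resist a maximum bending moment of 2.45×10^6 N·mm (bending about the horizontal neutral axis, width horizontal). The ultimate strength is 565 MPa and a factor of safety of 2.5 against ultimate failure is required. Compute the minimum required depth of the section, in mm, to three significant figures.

h = 57.9 mm

σ_allow = 565/2.5 = 226.0 MPa.
For a rectangular section σ = 6M/(bh²), so h² = 6M/(b σ_allow) = 6×2450000/(19.4×226.0) = 3353 mm².
h = 57.90 mm.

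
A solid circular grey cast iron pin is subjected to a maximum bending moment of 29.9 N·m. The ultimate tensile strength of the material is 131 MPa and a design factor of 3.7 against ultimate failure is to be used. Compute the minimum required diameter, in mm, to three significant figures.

d = 20.5 mm

σ_allow = 131/3.7 = 35.41 MPa.
For a solid circular section σ = 32M/(πd³), so d³ = 32M/(π σ_allow) = 32×29900/(π×35.41) = 8602 mm³.
d = 20.49 mm.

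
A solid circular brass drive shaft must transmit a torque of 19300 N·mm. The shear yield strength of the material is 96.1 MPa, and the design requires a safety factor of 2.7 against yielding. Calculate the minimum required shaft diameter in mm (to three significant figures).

d = 14.0 mm

Allowable shear stress τ_allow = 96.1/2.7 = 35.59 MPa.
For a solid shaft τ = 16T/(πd³), so d³ = 16T/(π τ_allow) = 16×19300/(π×35.59) = 2762 mm³.
d = (2762)^(1/3) = 14.03 mm.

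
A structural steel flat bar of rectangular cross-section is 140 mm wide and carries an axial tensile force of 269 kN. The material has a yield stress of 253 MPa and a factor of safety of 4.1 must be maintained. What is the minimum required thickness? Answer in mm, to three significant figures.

t = 31.1 mm

σ_allow = 253/4.1 = 61.71 MPa.
Required area A = F/σ_allow = 269000/61.71 = 4359 mm².
t = A/w = 4359/140 = 31.14 mm.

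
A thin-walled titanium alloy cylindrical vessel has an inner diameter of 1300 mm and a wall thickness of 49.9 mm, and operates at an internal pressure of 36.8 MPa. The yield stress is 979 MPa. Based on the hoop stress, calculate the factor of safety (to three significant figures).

n = 2.04

σ_h = pD/(2t) = 36.8×1300/(2×49.9) = 479.4 MPa.
n = 979/479.4 = 2.042.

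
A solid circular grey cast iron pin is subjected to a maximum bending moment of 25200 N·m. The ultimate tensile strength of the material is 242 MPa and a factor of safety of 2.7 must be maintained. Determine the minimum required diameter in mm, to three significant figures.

σ_allow = 242/2.7 = 89.63 MPa.
For a solid circular section σ = 32M/(πd³), so d³ = 32M/(π σ_allow) = 32×2.5200×10^7/(π×89.63) = 2.864×10^6 mm³.
d = 142.0 mm.

d = 142 mm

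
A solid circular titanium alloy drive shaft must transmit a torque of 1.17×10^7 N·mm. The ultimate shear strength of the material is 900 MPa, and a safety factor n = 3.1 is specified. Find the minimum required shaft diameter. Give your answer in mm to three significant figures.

Allowable shear stress τ_allow = 900/3.1 = 290.3 MPa.
For a solid shaft τ = 16T/(πd³), so d³ = 16T/(π τ_allow) = 16×1.1700×10^7/(π×290.3) = 205200 mm³.
d = (205200)^(1/3) = 58.99 mm.

d = 59.0 mm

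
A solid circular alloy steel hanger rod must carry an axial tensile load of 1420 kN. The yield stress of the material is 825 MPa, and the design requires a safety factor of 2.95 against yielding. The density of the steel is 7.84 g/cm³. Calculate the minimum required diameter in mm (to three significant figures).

Allowable stress σ_allow = 825/2.95 = 279.7 MPa.
Required area A = F/σ_allow = 1420000/279.7 = 5078 mm².
A = πd²/4 → d = √(4A/π) = 80.41 mm.

d = 80.4 mm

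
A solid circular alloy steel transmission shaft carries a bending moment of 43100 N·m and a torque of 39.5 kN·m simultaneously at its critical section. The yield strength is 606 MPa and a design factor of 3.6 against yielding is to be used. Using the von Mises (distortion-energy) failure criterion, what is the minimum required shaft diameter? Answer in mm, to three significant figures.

d = 149 mm

σ_allow = σ_y/n = 606/3.6 = 168.3 MPa.
For a solid shaft σ_b = 32M/(πd³) and τ = 16T/(πd³), so the von Mises stress is σ' = (16/πd³)·√(4M²+3T²).
√(4M²+3T²) = √(4×(4.310×10^7)² + 3×(3.950×10^7)²) = 1.101×10^8 N·mm.
d³ = 16×1.101×10^8/(π×168.3) = 3.330×10^6 mm³.
d = 149.3 mm.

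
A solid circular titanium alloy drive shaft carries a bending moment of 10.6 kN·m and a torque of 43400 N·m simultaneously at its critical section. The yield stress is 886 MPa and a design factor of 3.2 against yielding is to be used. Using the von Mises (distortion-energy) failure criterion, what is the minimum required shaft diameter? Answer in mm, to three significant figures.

d = 113 mm

σ_allow = σ_y/n = 886/3.2 = 276.9 MPa.
For a solid shaft σ_b = 32M/(πd³) and τ = 16T/(πd³), so the von Mises stress is σ' = (16/πd³)·√(4M²+3T²).
√(4M²+3T²) = √(4×(1.060×10^7)² + 3×(4.340×10^7)²) = 7.810×10^7 N·mm.
d³ = 16×7.810×10^7/(π×276.9) = 1.437×10^6 mm³.
d = 112.8 mm.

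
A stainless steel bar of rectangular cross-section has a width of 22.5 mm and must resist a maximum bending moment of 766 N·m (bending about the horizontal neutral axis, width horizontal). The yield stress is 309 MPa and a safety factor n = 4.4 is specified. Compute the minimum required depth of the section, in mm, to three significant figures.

h = 53.9 mm

σ_allow = 309/4.4 = 70.23 MPa.
For a rectangular section σ = 6M/(bh²), so h² = 6M/(b σ_allow) = 6×766000/(22.5×70.23) = 2909 mm².
h = 53.93 mm.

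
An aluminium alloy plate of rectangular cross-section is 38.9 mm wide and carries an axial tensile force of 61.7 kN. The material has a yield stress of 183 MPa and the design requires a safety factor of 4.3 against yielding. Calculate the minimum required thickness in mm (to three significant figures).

t = 37.3 mm

σ_allow = 183/4.3 = 42.56 MPa.
Required area A = F/σ_allow = 61700/42.56 = 1450 mm².
t = A/w = 1450/38.9 = 37.27 mm.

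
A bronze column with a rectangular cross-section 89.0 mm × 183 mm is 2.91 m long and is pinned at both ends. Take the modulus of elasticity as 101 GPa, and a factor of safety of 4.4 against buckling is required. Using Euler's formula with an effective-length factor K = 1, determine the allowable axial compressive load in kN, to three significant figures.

P_allow = 288 kN

Buckling occurs about the weak axis: I_min = h·b³/12 = 183×89.0³/12 = 1.075×10^7 mm⁴ (b = 89.0 mm is the smaller dimension).
Effective length L_e = KL = 1×2.91 m = 2910 mm.
Euler critical load P_cr = π²EI/L_e² = π²×101000×1.075×10^7/2910² = 1.266×10^6 N.
P_allow = P_cr/n = 1.266×10^6/4.4 = 287600 N.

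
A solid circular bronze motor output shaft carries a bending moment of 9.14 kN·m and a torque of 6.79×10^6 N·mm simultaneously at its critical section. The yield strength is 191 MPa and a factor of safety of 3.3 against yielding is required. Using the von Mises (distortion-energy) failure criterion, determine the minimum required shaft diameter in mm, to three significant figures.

σ_allow = σ_y/n = 191/3.3 = 57.88 MPa.
For a solid shaft σ_b = 32M/(πd³) and τ = 16T/(πd³), so the von Mises stress is σ' = (16/πd³)·√(4M²+3T²).
√(4M²+3T²) = √(4×(9.140×10^6)² + 3×(6.790×10^6)²) = 2.174×10^7 N·mm.
d³ = 16×2.174×10^7/(π×57.88) = 1.913×10^6 mm³.
d = 124.1 mm.

d = 124 mm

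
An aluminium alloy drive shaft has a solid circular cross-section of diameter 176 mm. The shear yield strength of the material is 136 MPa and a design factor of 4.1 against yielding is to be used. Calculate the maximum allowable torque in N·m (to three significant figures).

τ_allow = 136/4.1 = 33.17 MPa.
For a solid shaft T_allow = τ_allow·πd³/16; πd³/16 = π×176³/16 = 1.070×10^6 mm³.
T_allow = 33.17×1.070×10^6 = 3.551×10^7 N·mm = 35510 N·m.

T_allow = 35500 N·m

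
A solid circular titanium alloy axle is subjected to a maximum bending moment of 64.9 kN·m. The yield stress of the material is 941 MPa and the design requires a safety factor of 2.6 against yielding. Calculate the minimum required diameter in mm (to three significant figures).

σ_allow = 941/2.6 = 361.9 MPa.
For a solid circular section σ = 32M/(πd³), so d³ = 32M/(π σ_allow) = 32×6.4900×10^7/(π×361.9) = 1.827×10^6 mm³.
d = 122.2 mm.

d = 122 mm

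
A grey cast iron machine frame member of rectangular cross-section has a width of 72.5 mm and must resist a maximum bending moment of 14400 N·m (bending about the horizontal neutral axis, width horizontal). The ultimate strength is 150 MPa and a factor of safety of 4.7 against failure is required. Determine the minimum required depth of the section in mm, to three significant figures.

h = 193 mm

σ_allow = 150/4.7 = 31.91 MPa.
For a rectangular section σ = 6M/(bh²), so h² = 6M/(b σ_allow) = 6×1.4400×10^7/(72.5×31.91) = 37340 mm².
h = 193.2 mm.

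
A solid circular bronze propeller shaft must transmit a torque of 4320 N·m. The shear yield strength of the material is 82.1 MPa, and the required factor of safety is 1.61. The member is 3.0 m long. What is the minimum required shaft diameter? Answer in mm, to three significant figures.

Allowable shear stress τ_allow = 82.1/1.61 = 50.99 MPa.
For a solid shaft τ = 16T/(πd³), so d³ = 16T/(π τ_allow) = 16×4320000/(π×50.99) = 431500 mm³.
d = (431500)^(1/3) = 75.56 mm.

d = 75.6 mm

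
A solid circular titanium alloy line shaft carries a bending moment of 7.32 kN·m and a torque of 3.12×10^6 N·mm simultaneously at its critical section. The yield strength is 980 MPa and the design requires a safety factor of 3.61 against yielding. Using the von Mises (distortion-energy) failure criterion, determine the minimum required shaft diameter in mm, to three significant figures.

σ_allow = σ_y/n = 980/3.61 = 271.5 MPa.
For a solid shaft σ_b = 32M/(πd³) and τ = 16T/(πd³), so the von Mises stress is σ' = (16/πd³)·√(4M²+3T²).
√(4M²+3T²) = √(4×(7.320×10^6)² + 3×(3.120×10^6)²) = 1.561×10^7 N·mm.
d³ = 16×1.561×10^7/(π×271.5) = 292800 mm³.
d = 66.40 mm.

d = 66.4 mm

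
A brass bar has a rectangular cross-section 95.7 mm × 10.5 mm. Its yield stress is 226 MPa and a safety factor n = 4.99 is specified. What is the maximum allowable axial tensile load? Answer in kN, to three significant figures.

F_allow = 45.5 kN

σ_allow = 226/4.99 = 45.29 MPa.
A = 95.7×10.5 = 1005 mm².
F_allow = σ_allow × A = 45.29×1005 = 45510 N.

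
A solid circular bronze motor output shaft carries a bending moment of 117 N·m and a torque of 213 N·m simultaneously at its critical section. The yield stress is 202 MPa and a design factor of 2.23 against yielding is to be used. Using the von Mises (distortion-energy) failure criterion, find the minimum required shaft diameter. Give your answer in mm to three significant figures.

d = 29.1 mm

σ_allow = σ_y/n = 202/2.23 = 90.58 MPa.
For a solid shaft σ_b = 32M/(πd³) and τ = 16T/(πd³), so the von Mises stress is σ' = (16/πd³)·√(4M²+3T²).
√(4M²+3T²) = √(4×(117000)² + 3×(213000)²) = 436900 N·mm.
d³ = 16×436900/(π×90.58) = 24560 mm³.
d = 29.07 mm.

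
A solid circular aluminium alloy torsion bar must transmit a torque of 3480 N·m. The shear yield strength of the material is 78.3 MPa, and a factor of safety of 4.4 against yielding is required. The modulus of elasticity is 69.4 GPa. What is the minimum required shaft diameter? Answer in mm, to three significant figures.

Allowable shear stress τ_allow = 78.3/4.4 = 17.80 MPa.
For a solid shaft τ = 16T/(πd³), so d³ = 16T/(π τ_allow) = 16×3480000/(π×17.80) = 996000 mm³.
d = (996000)^(1/3) = 99.87 mm.

d = 99.9 mm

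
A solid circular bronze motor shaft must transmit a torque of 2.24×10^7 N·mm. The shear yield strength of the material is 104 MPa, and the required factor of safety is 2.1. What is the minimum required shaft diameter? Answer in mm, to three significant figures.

Allowable shear stress τ_allow = 104/2.1 = 49.52 MPa.
For a solid shaft τ = 16T/(πd³), so d³ = 16T/(π τ_allow) = 16×2.2400×10^7/(π×49.52) = 2.304×10^6 mm³.
d = (2.304×10^6)^(1/3) = 132.1 mm.

d = 132 mm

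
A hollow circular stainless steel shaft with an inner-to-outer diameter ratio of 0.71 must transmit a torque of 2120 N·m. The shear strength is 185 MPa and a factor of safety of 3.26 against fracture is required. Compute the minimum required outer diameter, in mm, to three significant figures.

τ_allow = 185/3.26 = 56.75 MPa.
For a hollow shaft τ = 16T/[πd_o³(1−k⁴)] with k = 0.71, so 1−k⁴ = 0.7459.
d_o³ = 16T/[π τ_allow (1−k⁴)] = 16×2120000/(π×56.75×0.7459) = 255100 mm³.
d_o = 63.42 mm.

d_o = 63.4 mm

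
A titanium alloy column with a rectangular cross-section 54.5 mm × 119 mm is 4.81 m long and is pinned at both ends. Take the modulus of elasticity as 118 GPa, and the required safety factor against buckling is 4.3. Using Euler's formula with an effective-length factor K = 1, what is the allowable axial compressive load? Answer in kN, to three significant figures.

P_allow = 18.8 kN

Buckling occurs about the weak axis: I_min = h·b³/12 = 119×54.5³/12 = 1.605×10^6 mm⁴ (b = 54.5 mm is the smaller dimension).
Effective length L_e = KL = 1×4.81 m = 4810 mm.
Euler critical load P_cr = π²EI/L_e² = π²×118000×1.605×10^6/4810² = 80810 N.
P_allow = P_cr/n = 80810/4.3 = 18790 N.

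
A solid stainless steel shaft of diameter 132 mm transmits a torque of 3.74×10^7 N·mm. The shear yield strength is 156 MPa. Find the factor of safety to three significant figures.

τ = 16T/(πd³) = 16×3.7400×10^7/(π×132³) = 82.82 MPa.
n = τ_limit/τ = 156/82.82 = 1.884.

n = 1.88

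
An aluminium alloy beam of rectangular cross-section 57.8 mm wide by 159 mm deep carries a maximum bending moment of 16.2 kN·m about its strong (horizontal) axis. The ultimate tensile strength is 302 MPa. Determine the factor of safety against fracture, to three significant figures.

Section modulus S = bh²/6 = 57.8×159²/6 = 243500 mm³.
σ = M/S = 1.6200×10^7/243500 = 66.52 MPa.
n = 302/66.52 = 4.540.

n = 4.54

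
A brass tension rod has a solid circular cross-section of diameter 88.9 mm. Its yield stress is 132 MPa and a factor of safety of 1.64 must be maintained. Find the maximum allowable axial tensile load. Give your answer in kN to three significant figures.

F_allow = 500 kN

σ_allow = 132/1.64 = 80.49 MPa.
A = πd²/4 = π×88.9²/4 = 6207 mm².
F_allow = σ_allow × A = 80.49×6207 = 499600 N.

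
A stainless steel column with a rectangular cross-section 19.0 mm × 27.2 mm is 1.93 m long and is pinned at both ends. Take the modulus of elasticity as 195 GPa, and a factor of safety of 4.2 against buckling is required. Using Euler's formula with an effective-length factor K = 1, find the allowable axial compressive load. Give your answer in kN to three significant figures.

Buckling occurs about the weak axis: I_min = h·b³/12 = 27.2×19.0³/12 = 15550 mm⁴ (b = 19.0 mm is the smaller dimension).
Effective length L_e = KL = 1×1.93 m = 1930 mm.
Euler critical load P_cr = π²EI/L_e² = π²×195000×15550/1930² = 8033 N.
P_allow = P_cr/n = 8033/4.2 = 1913 N.

P_allow = 1.91 kN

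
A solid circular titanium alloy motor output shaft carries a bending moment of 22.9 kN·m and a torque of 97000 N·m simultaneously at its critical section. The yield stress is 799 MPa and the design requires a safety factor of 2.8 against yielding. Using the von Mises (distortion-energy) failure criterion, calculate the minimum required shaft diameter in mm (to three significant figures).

d = 146 mm

σ_allow = σ_y/n = 799/2.8 = 285.4 MPa.
For a solid shaft σ_b = 32M/(πd³) and τ = 16T/(πd³), so the von Mises stress is σ' = (16/πd³)·√(4M²+3T²).
√(4M²+3T²) = √(4×(2.290×10^7)² + 3×(9.700×10^7)²) = 1.741×10^8 N·mm.
d³ = 16×1.741×10^8/(π×285.4) = 3.108×10^6 mm³.
d = 145.9 mm.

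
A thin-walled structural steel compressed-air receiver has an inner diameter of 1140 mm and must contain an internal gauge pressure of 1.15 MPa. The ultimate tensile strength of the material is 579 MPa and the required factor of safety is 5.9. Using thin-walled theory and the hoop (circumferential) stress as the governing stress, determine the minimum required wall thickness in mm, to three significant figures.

t = 6.68 mm

σ_allow = 579/5.9 = 98.14 MPa.
Hoop stress σ_h = pD/(2t), so t = pD/(2σ_allow) = 1.15×1140/(2×98.14) = 6.680 mm.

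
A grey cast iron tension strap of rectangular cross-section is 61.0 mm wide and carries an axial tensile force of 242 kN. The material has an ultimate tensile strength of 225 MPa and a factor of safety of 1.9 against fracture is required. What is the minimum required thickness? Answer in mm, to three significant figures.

t = 33.5 mm

σ_allow = 225/1.9 = 118.4 MPa.
Required area A = F/σ_allow = 242000/118.4 = 2044 mm².
t = A/w = 2044/61.0 = 33.50 mm.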